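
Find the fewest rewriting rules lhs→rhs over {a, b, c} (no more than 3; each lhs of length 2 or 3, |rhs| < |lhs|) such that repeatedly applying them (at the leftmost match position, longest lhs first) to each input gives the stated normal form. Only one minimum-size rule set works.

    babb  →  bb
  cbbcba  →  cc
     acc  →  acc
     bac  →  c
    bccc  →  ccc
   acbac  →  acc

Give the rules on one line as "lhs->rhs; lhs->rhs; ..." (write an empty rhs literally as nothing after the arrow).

  | babb => bb
  | cbbcba => cbcba => ccba => cc
  | acc
  | bac => c

ba->; bc->c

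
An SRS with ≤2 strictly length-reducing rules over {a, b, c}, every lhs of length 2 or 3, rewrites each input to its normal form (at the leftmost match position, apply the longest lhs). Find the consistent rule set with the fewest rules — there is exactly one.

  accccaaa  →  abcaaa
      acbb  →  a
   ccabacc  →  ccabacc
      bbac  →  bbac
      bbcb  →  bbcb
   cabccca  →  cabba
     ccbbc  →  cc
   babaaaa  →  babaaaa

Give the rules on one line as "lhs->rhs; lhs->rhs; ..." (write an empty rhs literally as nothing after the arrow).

cbb->; ccc->b

  | accccaaa => abcaaa
  | acbb => a
  | ccabacc
  | bbac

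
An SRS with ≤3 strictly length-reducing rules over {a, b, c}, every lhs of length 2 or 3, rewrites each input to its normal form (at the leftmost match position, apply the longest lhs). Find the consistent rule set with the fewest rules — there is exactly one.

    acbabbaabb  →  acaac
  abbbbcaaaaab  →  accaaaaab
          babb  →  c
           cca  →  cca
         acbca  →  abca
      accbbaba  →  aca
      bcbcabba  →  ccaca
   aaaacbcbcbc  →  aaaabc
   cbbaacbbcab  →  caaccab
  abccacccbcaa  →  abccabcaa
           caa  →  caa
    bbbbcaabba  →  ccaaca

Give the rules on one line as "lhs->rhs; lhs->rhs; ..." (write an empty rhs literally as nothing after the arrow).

  | acbabbaabb => ababbaabb => abbaabb => acaabb => acaac
  | abbbbcaaaaab => acbbcaaaaab => abbcaaaaab => accaaaaab
  | babb => bb => c
  | cca

ba->; bb->c; cb->b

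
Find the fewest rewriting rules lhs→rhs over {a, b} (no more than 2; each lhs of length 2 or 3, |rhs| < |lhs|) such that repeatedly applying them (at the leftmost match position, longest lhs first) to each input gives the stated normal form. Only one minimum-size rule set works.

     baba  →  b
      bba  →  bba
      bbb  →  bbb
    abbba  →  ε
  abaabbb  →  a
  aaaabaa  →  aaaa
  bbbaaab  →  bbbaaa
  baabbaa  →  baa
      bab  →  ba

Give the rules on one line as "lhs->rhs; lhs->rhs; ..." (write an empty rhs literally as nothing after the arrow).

  | baba => b
  | bba
  | bbb
  | abbba => abba => aba => ε

ab->a; aba->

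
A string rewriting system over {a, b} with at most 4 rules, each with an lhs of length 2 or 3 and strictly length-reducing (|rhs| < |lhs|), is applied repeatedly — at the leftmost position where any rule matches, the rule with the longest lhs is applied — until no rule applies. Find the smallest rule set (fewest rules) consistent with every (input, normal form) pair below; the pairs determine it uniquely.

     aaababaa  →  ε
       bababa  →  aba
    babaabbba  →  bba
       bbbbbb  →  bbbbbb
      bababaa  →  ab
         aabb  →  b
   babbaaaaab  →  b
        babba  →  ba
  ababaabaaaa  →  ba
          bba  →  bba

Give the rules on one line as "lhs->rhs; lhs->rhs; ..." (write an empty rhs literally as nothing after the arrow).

  | aaababaa => babaa => aa => ε
  | bababa => aba
  | babaabbba => aabbba => bba
  | bbbbbb

aa->; aaa->; aab->; bab->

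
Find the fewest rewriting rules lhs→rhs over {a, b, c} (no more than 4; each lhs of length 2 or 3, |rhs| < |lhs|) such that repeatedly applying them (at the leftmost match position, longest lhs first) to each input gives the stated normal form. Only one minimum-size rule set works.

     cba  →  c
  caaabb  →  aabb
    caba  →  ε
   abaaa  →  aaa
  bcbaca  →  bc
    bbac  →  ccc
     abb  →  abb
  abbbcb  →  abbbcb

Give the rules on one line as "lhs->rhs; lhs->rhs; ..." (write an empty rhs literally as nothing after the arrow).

  | cba => c
  | caaabb => aabb
  | caba => ba => ε
  | abaaa => aaa

ba->; bba->cc; ca->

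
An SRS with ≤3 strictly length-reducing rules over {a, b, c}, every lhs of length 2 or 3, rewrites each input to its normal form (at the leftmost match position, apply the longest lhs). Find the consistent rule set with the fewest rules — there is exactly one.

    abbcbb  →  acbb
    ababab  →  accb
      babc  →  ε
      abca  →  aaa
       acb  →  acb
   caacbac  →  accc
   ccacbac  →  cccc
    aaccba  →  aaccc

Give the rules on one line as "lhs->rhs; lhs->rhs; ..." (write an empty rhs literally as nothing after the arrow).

ba->c; bc->a; ca->

  | abbcbb => ababb => acbb
  | ababab => acbab => accb
  | babc => cbc => ca => ε
  | abca => aaa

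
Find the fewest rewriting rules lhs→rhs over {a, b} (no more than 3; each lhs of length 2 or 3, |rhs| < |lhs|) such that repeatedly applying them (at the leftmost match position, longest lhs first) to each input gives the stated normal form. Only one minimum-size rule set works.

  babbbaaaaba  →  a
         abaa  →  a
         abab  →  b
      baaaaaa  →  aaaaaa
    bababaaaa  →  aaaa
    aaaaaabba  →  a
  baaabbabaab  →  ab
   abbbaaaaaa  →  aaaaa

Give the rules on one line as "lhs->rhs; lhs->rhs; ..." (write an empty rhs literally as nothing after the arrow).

  | babbbaaaaba => abbbaaaaba => abbaaaaba => abaaaaba => aaaba => abaa => a
  | abaa => a
  | abab => b
  | baaaaaa => aaaaaa

aab->ba; aba->; ba->a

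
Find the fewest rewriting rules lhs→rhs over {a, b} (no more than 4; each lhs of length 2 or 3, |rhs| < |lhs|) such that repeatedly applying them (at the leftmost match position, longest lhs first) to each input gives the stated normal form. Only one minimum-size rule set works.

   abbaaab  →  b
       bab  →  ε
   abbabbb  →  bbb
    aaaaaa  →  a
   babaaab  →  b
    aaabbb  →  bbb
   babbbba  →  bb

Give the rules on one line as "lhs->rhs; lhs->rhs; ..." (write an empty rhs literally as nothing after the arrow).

aa->a; ab->b; ba->; bab->

  | abbaaab => bbaaab => baab => ab => b
  | bab => ε
  | abbabbb => bbabbb => bbb
  | aaaaaa => aaaaa => aaaa => aaa => aa => a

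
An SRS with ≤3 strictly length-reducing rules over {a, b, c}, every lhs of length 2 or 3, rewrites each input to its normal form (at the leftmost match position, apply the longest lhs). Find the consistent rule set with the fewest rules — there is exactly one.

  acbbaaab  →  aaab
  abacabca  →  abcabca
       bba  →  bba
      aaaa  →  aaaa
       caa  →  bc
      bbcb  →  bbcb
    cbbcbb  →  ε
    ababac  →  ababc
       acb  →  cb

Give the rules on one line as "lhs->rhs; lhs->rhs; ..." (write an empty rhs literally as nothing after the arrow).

  | acbbaaab => cbbaaab => aaab
  | abacabca => abcabca
  | bba
  | aaaa

ac->c; caa->bc; cbb->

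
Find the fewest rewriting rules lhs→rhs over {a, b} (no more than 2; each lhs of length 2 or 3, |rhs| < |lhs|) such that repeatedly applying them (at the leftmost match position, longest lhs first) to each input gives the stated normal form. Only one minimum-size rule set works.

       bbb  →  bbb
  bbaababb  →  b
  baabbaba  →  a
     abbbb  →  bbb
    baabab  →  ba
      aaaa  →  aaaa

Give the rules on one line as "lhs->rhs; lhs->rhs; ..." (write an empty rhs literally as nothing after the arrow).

ab->; bab->

  | bbb
  | bbaababb => bbaabb => bbab => b
  | baabbaba => bababa => aba => a
  | abbbb => bbb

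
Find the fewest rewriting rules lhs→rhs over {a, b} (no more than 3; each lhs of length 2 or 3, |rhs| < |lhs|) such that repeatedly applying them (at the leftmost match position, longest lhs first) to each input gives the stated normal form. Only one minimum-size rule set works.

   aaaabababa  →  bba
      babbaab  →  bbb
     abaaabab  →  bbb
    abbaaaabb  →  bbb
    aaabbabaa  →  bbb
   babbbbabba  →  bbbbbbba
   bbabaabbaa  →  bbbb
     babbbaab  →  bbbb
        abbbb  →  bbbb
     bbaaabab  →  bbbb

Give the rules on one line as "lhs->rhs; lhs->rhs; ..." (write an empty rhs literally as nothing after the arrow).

  | aaaabababa => aabababa => ababa => baba => bba
  | babbaab => bbbaab => bbb
  | abaaabab => baaabab => babab => bbab => bbb
  | abbaaaabb => bbaaaabb => bbaabb => bbb

aa->; aab->; ab->b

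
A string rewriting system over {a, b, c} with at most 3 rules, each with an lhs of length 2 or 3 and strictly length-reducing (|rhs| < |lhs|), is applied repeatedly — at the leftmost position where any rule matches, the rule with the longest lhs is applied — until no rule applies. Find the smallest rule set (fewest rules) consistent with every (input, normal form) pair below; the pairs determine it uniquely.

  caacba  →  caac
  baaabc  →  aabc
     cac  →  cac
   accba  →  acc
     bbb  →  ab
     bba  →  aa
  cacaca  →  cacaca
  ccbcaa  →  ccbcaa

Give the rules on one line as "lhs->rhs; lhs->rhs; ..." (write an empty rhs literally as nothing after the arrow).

  | caacba => caac
  | baaabc => aabc
  | cac
  | accba => acc

ba->; bb->a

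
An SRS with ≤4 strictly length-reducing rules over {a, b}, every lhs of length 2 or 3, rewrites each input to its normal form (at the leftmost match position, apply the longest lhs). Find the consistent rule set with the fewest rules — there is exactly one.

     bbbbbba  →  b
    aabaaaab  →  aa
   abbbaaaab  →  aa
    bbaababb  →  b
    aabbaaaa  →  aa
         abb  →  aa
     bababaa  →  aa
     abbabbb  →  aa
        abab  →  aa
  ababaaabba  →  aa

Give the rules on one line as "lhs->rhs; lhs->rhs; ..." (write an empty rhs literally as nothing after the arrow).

aab->; ba->b; baa->; bb->a

  | bbbbbba => abbbba => aabba => ba => b
  | aabaaaab => aaaab => aa
  | abbbaaaab => aabaaaab => aaaab => aa
  | bbaababb => aaababb => aabb => b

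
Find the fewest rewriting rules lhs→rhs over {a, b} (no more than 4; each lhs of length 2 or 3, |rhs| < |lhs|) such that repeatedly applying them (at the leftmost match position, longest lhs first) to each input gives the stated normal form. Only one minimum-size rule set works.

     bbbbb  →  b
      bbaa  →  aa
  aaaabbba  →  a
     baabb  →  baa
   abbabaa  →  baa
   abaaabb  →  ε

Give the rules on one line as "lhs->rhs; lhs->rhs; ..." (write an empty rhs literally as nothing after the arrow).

  | bbbbb => bbb => b
  | bbaa => aa
  | aaaabbba => babbba => baba => bba => a
  | baabb => baa

aaa->b; aba->ba; bb->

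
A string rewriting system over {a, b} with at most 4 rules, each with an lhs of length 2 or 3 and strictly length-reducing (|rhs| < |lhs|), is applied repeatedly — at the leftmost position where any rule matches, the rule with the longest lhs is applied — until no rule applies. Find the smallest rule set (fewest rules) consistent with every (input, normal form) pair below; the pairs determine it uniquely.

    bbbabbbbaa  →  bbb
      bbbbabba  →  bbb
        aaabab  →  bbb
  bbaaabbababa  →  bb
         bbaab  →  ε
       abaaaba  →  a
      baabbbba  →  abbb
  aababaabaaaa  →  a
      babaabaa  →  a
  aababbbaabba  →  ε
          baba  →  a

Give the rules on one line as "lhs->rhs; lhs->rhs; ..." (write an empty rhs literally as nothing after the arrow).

  | bbbabbbbaa => bbbbbaa => bbbba => bbb
  | bbbbabba => bbbba => bbb
  | aaabab => abab => bbb
  | bbaaabbababa => baabbababa => abbababa => ababa => bbba => bb

aa->; aba->bb; ba->; bab->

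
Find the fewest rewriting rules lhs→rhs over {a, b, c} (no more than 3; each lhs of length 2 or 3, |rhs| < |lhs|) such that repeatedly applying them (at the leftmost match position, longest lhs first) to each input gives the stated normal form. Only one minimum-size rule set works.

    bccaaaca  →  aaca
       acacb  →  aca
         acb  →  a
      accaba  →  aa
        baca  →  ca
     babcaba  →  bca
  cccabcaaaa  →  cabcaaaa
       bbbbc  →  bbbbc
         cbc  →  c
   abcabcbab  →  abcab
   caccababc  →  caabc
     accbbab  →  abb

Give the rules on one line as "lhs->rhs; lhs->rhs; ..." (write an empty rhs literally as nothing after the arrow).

  | bccaaaca => baaaca => aaca
  | acacb => aca
  | acb => a
  | accaba => aaba => aa

ba->; cb->; cc->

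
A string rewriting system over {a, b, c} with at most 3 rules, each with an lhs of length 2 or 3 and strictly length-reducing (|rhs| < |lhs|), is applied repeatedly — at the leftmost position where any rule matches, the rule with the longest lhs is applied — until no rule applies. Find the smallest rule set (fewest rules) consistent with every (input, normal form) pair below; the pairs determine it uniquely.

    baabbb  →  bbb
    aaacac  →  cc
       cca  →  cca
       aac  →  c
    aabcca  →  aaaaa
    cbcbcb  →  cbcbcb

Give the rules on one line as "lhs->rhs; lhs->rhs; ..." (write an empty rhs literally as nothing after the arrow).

ac->c; baa->; bcc->aa

  | baabbb => bbb
  | aaacac => aacac => acac => cac => cc
  | cca
  | aac => ac => c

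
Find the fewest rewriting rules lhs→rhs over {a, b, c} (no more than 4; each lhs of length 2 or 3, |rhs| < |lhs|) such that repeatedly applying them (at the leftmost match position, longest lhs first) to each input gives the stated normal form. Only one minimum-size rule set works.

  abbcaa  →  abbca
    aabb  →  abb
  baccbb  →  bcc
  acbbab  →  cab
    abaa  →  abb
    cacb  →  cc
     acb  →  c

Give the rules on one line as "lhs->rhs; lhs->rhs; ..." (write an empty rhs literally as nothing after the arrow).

  | abbcaa => abbca
  | aabb => abb
  | baccbb => bccbb => bccb => bcc
  | acbbab => cbbab => cbab => cab

aa->a; ac->c; baa->bb; cb->c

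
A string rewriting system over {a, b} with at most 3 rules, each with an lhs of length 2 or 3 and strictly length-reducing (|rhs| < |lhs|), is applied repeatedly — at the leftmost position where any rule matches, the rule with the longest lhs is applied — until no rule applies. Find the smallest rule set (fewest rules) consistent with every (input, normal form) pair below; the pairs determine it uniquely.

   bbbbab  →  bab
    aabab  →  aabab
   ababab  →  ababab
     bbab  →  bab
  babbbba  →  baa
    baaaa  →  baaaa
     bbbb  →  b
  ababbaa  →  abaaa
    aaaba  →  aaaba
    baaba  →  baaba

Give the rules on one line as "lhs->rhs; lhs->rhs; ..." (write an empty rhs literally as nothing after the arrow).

abb->a; bb->b

  | bbbbab => bbbab => bbab => bab
  | aabab
  | ababab
  | bbab => bab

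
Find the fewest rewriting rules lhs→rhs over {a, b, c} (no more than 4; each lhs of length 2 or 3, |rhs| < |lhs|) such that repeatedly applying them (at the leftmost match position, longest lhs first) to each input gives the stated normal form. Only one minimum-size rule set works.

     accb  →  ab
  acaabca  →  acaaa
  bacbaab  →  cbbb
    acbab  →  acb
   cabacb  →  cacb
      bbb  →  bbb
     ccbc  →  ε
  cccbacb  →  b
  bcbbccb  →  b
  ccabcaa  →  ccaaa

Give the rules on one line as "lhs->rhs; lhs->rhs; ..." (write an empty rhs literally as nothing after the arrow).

ba->; baa->bb; bc->; ccb->b

  | accb => ab
  | acaabca => acaaa
  | bacbaab => cbaab => cbbb
  | acbab => acb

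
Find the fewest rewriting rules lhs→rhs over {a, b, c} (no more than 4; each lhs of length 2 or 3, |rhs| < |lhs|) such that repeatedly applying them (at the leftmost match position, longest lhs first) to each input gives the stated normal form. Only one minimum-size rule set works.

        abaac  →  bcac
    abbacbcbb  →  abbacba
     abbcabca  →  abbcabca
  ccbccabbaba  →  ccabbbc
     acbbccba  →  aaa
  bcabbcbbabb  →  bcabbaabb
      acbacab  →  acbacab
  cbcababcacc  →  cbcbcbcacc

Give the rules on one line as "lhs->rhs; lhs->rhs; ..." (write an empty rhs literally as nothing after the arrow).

aba->bc; cbb->a; ccb->

  | abaac => bcac
  | abbacbcbb => abbacba
  | abbcabca
  | ccbccabbaba => ccabbaba => ccabbbc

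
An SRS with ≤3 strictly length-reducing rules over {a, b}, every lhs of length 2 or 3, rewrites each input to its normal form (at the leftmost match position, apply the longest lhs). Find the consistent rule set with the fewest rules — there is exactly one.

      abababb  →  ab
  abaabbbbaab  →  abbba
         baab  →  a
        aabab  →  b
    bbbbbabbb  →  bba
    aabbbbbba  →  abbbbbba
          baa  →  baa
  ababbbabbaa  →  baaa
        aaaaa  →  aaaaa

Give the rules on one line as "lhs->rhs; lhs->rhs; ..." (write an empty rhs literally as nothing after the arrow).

  | abababb => babb => ab
  | abaabbbbaab => abbbbaab => abbbbab => abbba
  | baab => bab => a
  | aabab => abab => b

aab->ab; aba->; bab->a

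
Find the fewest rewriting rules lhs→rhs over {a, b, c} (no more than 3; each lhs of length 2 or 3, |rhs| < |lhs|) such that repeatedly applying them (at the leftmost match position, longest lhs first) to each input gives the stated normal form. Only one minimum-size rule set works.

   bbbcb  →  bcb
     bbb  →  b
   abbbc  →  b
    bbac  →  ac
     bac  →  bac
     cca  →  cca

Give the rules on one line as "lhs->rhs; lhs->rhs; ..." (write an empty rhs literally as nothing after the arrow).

  | bbbcb => bcb
  | bbb => b
  | abbbc => abc => b
  | bbac => ac

abc->b; bb->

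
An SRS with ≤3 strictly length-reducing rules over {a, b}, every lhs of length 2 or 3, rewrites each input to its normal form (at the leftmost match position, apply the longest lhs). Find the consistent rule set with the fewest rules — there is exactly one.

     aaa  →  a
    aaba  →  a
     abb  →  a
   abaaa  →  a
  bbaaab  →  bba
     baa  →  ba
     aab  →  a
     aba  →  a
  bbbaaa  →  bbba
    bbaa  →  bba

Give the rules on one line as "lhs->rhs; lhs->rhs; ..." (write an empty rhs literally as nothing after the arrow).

aa->a; ab->a

  | aaa => aa => a
  | aaba => aba => aa => a
  | abb => ab => a
  | abaaa => aaaa => aaa => aa => a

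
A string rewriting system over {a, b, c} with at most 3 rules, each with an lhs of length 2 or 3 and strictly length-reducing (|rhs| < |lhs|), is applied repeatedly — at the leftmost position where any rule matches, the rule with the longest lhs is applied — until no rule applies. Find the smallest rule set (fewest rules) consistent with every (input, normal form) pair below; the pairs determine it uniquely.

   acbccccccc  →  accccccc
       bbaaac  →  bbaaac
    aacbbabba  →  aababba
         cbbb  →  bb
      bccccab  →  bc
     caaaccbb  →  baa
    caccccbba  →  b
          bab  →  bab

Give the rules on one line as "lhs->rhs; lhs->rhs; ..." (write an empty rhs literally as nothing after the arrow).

  | acbccccccc => accccccc
  | bbaaac
  | aacbbabba => aababba
  | cbbb => bb

ca->b; cb->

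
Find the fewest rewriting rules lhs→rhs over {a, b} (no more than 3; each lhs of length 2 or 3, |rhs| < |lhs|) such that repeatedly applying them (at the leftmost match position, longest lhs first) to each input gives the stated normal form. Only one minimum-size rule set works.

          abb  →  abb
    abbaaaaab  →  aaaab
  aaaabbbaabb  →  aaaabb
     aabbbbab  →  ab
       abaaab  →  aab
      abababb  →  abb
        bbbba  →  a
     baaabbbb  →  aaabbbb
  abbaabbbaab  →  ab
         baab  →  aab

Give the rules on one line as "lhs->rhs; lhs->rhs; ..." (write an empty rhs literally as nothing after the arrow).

  | abb
  | abbaaaaab => abaaaaab => aaaab
  | aaaabbbaabb => aaaabbaabb => aaaabaabb => aaaabb
  | aabbbbab => aabbbab => aabbab => aabab => ab

aba->; ba->a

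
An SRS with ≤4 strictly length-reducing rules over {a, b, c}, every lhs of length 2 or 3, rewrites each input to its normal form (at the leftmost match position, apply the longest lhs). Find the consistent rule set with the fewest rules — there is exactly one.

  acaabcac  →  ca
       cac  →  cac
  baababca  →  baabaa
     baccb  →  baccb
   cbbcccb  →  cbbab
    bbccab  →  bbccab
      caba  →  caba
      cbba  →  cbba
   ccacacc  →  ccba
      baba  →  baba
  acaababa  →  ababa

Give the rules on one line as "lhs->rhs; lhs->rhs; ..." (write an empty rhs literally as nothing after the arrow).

aac->ca; aca->bc; bca->a; ccc->a

  | acaabcac => bcabcac => abcac => aac => ca
  | cac
  | baababca => baabaa
  | baccb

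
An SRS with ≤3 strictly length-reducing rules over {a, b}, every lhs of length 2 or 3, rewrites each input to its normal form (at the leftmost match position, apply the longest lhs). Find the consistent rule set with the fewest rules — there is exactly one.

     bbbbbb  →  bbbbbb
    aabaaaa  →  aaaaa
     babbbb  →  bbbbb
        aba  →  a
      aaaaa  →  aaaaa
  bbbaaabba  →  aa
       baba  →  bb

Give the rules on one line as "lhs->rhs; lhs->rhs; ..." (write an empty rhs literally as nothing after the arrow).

ab->; ba->b; baa->aa

  | bbbbbb
  | aabaaaa => aaaaa
  | babbbb => bbbbb
  | aba => a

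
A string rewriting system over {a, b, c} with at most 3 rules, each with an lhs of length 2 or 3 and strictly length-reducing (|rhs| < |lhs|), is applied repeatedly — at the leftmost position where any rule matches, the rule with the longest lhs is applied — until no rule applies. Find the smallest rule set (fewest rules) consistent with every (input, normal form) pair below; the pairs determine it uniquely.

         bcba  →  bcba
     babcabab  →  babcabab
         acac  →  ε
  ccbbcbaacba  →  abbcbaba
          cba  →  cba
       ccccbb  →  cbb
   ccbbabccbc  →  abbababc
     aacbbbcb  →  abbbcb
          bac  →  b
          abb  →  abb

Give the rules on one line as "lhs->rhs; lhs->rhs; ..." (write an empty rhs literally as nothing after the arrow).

ac->; cc->a

  | bcba
  | babcabab
  | acac => ac => ε
  | ccbbcbaacba => abbcbaacba => abbcbaba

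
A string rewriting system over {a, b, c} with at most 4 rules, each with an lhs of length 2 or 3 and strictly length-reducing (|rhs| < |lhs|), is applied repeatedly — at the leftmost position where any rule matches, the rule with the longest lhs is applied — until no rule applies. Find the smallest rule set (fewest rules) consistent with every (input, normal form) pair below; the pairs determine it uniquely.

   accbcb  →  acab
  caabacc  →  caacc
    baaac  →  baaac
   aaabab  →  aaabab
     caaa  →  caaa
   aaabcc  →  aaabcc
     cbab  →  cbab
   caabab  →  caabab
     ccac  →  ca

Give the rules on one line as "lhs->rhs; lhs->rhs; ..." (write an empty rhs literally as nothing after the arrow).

bac->c; cac->a; cbc->a

  | accbcb => acab
  | caabacc => caacc
  | baaac
  | aaabab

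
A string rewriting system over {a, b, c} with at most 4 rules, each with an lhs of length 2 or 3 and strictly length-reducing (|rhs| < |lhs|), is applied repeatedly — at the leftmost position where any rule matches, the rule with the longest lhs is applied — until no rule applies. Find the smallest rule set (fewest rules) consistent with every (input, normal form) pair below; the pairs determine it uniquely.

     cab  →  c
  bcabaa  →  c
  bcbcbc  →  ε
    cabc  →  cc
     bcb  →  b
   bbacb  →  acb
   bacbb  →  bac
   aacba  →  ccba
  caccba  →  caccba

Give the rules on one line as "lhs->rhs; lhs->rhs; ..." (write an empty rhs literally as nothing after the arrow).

aa->c; ab->; bb->; bc->

  | cab => c
  | bcabaa => abaa => aa => c
  | bcbcbc => bcbc => bc => ε
  | cabc => cc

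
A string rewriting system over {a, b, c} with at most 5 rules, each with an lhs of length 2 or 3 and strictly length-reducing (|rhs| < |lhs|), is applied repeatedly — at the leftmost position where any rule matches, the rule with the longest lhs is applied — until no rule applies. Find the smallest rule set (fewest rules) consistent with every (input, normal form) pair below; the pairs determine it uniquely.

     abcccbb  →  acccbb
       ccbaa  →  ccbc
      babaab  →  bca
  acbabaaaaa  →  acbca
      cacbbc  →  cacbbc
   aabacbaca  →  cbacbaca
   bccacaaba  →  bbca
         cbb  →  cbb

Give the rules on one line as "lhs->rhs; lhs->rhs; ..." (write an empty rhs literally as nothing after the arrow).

  | abcccbb => acccbb
  | ccbaa => ccbc
  | babaab => baaab => bcab => bca
  | acbabaaaaa => acbaaaaaa => acbcaaaa => acbcaaa => acbcaa => acbca

aa->c; ab->a; caa->ca; cca->b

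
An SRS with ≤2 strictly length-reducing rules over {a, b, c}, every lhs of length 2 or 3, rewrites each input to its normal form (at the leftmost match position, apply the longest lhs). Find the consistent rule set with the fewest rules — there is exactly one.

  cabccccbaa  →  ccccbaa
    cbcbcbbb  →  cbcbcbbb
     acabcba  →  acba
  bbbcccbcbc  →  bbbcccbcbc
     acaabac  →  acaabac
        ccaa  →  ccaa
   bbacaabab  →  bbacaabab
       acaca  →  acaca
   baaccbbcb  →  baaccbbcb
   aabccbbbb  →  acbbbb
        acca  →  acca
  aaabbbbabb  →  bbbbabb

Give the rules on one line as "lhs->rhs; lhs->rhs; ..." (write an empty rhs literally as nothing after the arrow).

aaa->; abc->

  | cabccccbaa => ccccbaa
  | cbcbcbbb
  | acabcba => acba
  | bbbcccbcbc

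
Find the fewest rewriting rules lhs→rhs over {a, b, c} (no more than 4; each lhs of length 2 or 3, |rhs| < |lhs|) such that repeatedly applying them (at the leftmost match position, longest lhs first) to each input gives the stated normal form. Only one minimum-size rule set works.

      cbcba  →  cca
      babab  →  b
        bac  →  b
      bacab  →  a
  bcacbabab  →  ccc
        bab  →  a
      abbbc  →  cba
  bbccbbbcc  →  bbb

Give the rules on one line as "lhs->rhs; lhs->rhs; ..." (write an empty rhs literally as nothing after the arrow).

  | cbcba => caba => cca
  | babab => bcab => aab => b
  | bac => b
  | bacab => bab => bc => a

aab->b; ab->c; ac->; bc->a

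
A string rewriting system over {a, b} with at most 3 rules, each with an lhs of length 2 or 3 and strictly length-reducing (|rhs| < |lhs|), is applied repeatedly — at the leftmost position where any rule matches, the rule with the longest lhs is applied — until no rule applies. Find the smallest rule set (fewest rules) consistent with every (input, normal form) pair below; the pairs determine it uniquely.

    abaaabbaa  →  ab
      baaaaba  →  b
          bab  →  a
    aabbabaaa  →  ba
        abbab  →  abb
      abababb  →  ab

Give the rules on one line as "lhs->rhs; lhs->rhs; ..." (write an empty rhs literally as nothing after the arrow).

  | abaaabbaa => abbabbaa => abbbaa => abba => ab
  | baaaaba => bbaaba => baba => aa => b
  | bab => a
  | aabbabaaa => bbbabaaa => bbbaaa => bbaa => ba

aa->b; bab->a; bba->b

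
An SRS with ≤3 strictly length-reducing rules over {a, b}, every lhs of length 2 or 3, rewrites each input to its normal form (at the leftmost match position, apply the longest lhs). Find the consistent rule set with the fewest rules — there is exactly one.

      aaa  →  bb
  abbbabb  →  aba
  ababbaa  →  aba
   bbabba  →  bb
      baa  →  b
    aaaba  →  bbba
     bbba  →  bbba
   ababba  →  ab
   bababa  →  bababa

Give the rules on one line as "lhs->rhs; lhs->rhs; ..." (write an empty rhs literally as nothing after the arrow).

aaa->bb; abb->a; baa->b

  | aaa => bb
  | abbbabb => ababb => aba
  | ababbaa => abaaa => aba
  | bbabba => bbaa => bb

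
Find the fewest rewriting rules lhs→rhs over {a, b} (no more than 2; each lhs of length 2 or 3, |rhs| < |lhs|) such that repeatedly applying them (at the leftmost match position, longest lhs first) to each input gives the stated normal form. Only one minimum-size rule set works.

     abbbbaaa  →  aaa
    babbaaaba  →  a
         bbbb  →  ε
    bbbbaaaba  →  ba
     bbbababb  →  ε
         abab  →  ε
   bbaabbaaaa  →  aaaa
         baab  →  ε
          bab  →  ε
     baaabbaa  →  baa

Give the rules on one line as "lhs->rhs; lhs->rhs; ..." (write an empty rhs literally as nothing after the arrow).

  | abbbbaaa => bbbbaaa => bbaaa => aaa
  | babbaaaba => bbbaaaba => baaaba => baaba => baba => bba => a
  | bbbb => bb => ε
  | bbbbaaaba => bbaaaba => aaaba => aaba => aba => ba

ab->b; bb->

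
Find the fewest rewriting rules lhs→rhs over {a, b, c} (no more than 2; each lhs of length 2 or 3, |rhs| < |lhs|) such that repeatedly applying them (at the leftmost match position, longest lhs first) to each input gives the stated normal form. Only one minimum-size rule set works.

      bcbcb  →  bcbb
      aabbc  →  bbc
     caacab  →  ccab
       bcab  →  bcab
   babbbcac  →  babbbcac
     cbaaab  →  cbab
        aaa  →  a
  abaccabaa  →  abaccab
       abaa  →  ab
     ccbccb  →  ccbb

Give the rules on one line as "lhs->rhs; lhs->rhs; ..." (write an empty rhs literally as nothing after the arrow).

aa->; cbc->cb

  | bcbcb => bcbb
  | aabbc => bbc
  | caacab => ccab
  | bcab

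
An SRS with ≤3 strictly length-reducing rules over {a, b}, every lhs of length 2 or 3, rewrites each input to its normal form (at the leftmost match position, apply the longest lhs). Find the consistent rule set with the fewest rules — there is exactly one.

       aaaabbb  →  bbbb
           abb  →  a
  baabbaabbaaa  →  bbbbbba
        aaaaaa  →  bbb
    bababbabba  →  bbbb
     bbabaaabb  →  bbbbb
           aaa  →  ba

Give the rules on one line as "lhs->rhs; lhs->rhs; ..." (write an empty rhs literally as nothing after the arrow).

  | aaaabbb => baabbb => bbbb
  | abb => ab => a
  | baabbaabbaaa => bbbaabbaaa => bbbbbaaa => bbbbbba
  | aaaaaa => baaaa => bbaa => bbb

aa->b; aab->b; ab->a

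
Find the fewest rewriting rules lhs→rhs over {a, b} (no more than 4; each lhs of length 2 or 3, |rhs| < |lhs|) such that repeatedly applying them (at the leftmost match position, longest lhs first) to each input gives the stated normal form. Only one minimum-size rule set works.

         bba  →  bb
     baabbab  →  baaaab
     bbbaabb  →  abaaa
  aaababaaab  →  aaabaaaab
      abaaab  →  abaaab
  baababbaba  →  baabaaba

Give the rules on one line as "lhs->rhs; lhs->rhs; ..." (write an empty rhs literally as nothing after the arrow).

abb->aa; bab->ba; bba->bb; bbb->ab

  | bba => bb
  | baabbab => baaaab
  | bbbaabb => abaabb => abaaa
  | aaababaaab => aaabaaaab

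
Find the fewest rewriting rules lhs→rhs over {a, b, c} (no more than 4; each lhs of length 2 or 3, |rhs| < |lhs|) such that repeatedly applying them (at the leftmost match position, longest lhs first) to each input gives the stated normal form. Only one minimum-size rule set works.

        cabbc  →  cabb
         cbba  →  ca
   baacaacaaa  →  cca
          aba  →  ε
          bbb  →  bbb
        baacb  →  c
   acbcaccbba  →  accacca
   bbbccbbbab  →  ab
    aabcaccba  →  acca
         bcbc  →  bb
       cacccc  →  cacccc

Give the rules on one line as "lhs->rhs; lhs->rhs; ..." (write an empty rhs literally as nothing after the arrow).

  | cabbc => cabb
  | cbba => cba => ca
  | baacaacaaa => aacaacaaa => caacaaa => ccaaa => cca
  | aba => aa => ε

aa->; ba->a; bc->b; cb->c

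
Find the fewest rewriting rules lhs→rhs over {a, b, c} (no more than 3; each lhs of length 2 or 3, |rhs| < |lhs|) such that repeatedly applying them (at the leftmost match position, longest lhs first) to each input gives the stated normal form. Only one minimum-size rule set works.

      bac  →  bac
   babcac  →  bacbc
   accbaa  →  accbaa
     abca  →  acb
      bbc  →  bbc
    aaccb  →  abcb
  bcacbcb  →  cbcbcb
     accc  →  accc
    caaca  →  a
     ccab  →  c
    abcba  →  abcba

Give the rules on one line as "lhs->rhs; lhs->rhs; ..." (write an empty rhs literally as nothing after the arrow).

aac->ab; bca->cb; cab->

  | bac
  | babcac => bacbc
  | accbaa
  | abca => acb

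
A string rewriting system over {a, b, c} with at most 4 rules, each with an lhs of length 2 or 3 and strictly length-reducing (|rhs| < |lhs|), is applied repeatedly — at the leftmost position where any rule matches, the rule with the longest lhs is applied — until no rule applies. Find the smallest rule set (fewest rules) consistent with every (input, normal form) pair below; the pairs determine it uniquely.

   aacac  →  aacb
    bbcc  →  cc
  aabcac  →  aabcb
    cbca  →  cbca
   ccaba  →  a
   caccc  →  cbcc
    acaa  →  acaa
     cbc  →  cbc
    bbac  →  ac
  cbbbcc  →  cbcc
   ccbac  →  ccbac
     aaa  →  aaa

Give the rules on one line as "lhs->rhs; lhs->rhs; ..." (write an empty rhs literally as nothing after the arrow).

bb->; cac->cb; cca->b

  | aacac => aacb
  | bbcc => cc
  | aabcac => aabcb
  | cbca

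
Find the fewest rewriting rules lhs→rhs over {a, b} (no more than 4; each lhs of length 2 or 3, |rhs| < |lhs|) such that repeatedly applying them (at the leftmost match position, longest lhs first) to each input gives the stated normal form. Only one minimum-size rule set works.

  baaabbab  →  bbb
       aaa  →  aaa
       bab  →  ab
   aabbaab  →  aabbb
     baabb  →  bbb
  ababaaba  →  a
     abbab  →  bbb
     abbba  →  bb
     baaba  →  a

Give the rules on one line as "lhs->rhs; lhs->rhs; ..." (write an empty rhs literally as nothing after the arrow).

aba->bb; ba->a; baa->b

  | baaabbab => babbab => abbab => abab => bbb
  | aaa
  | bab => ab
  | aabbaab => aabbb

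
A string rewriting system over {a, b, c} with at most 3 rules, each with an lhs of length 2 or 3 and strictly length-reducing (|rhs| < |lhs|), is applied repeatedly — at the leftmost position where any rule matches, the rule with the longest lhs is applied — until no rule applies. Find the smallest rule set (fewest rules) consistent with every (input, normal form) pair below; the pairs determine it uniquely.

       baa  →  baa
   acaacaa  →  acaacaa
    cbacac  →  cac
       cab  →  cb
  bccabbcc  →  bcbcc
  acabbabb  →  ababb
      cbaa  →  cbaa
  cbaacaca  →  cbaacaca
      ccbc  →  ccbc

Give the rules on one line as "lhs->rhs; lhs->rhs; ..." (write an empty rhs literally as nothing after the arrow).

bac->; cab->cb; cbb->b

  | baa
  | acaacaa
  | cbacac => cac
  | cab => cb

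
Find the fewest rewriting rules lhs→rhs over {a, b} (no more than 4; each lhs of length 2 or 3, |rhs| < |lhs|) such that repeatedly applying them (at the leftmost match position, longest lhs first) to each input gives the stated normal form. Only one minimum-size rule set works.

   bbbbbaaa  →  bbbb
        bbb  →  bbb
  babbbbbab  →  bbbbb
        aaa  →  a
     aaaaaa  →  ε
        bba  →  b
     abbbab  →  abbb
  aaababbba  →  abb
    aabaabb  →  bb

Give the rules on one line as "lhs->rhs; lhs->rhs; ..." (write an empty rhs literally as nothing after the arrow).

  | bbbbbaaa => bbbbbaa => bbbbba => bbbb
  | bbb
  | babbbbbab => bbbbbab => bbbbb
  | aaa => a

aa->; ba->; baa->ba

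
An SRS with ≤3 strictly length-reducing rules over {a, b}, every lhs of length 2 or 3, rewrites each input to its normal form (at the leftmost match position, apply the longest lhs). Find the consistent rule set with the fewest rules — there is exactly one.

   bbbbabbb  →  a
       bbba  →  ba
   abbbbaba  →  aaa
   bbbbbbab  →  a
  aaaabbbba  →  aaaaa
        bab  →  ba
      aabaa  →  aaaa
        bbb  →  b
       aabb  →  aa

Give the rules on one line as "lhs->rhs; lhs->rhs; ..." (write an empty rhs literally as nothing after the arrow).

ab->a; bb->

  | bbbbabbb => bbabbb => abbb => abb => ab => a
  | bbba => ba
  | abbbbaba => abbbaba => abbaba => ababa => aaba => aaa
  | bbbbbbab => bbbbab => bbab => ab => a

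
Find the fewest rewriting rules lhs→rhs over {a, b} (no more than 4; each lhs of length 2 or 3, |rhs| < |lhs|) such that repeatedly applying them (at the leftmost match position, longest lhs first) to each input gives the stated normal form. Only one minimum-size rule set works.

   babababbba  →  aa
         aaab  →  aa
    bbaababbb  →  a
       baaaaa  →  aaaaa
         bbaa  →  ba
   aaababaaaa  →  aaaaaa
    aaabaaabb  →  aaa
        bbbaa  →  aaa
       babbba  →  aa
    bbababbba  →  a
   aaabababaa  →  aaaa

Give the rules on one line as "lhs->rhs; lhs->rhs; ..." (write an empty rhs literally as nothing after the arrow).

ab->; baa->aa; bba->b; bbb->a

  | babababbba => bababbba => babbba => bbba => aa
  | aaab => aa
  | bbaababbb => bababbb => babbb => bbb => a
  | baaaaa => aaaaa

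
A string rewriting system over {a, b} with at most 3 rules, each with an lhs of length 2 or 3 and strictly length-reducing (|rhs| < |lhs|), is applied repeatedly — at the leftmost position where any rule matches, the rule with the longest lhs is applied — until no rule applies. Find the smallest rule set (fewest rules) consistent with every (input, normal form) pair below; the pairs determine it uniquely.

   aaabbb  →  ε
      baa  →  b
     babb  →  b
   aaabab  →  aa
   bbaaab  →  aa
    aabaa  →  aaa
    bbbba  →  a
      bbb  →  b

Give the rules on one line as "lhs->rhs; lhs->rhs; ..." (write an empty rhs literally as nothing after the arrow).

ab->; ba->b; bb->

  | aaabbb => aabb => ab => ε
  | baa => ba => b
  | babb => bbb => b
  | aaabab => aaab => aa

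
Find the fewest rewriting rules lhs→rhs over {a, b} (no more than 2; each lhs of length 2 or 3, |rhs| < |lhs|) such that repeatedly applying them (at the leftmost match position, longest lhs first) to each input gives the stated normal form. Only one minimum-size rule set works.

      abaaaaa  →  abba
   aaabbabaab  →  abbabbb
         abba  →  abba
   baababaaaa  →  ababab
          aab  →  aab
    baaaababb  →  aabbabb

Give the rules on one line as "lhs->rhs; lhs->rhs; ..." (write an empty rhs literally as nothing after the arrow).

aaa->ab; baa->ab

  | abaaaaa => aabaaa => aaaba => abba
  | aaabbabaab => abbbabaab => abbbaabb => abbabbb
  | abba
  | baababaaaa => abbabaaaa => abbaabaa => ababbaa => ababab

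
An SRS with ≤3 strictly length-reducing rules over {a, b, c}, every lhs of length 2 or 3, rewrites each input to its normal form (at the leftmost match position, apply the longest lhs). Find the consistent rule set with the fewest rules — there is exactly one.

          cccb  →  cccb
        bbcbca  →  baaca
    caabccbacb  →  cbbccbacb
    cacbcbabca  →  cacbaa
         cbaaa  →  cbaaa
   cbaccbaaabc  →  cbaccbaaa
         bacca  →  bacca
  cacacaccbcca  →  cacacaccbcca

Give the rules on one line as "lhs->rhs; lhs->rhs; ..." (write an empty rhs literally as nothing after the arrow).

abc->a; bcb->aa; caa->cb

  | cccb
  | bbcbca => baaca
  | caabccbacb => cbbccbacb
  | cacbcbabca => cacaaabca => cacbabca => cacbaa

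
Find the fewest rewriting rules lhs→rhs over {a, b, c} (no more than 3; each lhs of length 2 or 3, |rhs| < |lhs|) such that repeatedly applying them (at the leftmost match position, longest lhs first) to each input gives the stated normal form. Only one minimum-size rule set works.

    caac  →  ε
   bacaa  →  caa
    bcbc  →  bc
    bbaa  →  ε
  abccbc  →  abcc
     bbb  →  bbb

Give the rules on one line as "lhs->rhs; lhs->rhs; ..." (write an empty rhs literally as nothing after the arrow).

  | caac => cb => ε
  | bacaa => caa
  | bcbc => bc
  | bbaa => ba => ε

aac->b; ba->; cb->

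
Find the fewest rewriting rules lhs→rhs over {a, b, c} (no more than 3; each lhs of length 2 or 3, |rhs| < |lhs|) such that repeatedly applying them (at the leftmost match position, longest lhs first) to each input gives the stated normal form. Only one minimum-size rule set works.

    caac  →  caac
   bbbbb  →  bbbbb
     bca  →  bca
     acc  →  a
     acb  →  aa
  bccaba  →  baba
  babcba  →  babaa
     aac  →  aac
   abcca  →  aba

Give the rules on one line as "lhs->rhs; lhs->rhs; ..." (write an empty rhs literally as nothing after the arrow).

  | caac
  | bbbbb
  | bca
  | acc => a

cb->a; cc->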